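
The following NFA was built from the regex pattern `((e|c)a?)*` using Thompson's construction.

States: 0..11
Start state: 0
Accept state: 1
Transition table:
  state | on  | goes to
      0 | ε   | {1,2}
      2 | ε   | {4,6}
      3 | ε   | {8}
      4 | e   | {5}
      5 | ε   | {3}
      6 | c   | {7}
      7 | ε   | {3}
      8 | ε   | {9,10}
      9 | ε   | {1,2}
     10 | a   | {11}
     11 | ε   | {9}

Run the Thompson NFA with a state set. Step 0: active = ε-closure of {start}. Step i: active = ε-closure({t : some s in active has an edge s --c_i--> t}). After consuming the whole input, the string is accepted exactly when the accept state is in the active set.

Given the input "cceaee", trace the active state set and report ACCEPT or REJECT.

start: ε-closure({0}) = {0,1,2,4,6}
'c' @ 1: {1,2,3,4,6,7,8,9,10}  [accepting]
'c' @ 2: {1,2,3,4,6,7,8,9,10}  [accepting]
'e' @ 3: {1,2,3,4,5,6,8,9,10}  [accepting]
'a' @ 4: {1,2,4,6,9,11}  [accepting]
'e' @ 5: {1,2,3,4,5,6,8,9,10}  [accepting]
'e' @ 6: {1,2,3,4,5,6,8,9,10}  [accepting]
end set {1,2,3,4,5,6,8,9,10} — state 1 in

Answer: ACCEPT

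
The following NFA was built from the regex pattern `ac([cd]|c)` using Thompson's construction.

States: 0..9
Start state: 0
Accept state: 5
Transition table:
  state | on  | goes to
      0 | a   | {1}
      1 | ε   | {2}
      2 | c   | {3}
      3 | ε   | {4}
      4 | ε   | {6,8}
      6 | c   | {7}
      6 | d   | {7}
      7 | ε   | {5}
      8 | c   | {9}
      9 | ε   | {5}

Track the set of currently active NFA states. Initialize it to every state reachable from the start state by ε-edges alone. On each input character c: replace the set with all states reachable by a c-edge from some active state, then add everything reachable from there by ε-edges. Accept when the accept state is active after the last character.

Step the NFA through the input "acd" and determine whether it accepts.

start: ε-closure({0}) = {0}
'a' @ 1: {1,2}
'c' @ 2: {3,4,6,8}
'd' @ 3: {5,7}  [accepting]
final: {5,7}; accept 5 in set

Answer: ACCEPT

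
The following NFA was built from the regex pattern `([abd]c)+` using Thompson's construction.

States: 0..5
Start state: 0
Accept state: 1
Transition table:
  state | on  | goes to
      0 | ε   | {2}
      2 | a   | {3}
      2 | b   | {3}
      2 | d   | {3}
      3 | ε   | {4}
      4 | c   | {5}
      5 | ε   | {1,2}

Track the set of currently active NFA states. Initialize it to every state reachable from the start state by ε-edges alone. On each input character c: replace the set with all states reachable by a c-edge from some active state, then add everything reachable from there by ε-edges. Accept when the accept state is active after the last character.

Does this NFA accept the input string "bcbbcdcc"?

initial (ε-close {0}): {0,2}
'b' @ 1: {3,4}
'c' @ 2: {1,2,5}  (accept∈set)
'b' @ 3: {3,4}
'b' @ 4: {}  — no active states
rest 'cdcc' ignored (set empty)
after full input: {}  (accept=1 not in)

Answer: REJECT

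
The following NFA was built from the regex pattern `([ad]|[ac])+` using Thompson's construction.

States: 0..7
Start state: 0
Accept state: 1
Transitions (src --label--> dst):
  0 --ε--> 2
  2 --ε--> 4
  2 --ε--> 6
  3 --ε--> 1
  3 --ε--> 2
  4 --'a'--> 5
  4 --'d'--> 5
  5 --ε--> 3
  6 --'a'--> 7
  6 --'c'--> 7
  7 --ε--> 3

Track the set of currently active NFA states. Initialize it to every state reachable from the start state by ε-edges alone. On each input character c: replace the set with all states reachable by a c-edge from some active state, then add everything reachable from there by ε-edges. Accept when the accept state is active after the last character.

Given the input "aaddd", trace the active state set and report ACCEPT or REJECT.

Answer: ACCEPT

Trace:
initial (ε-close {0}): {0,2,4,6}
'a' @ 1: {1,2,3,4,5,6,7}  [accepting]
'a' @ 2: {1,2,3,4,5,6,7}  [accepting]
'd' @ 3: {1,2,3,4,5,6}  [accepting]
'd' @ 4: {1,2,3,4,5,6}  [accepting]
'd' @ 5: {1,2,3,4,5,6}  [accepting]
end set {1,2,3,4,5,6} — state 1 in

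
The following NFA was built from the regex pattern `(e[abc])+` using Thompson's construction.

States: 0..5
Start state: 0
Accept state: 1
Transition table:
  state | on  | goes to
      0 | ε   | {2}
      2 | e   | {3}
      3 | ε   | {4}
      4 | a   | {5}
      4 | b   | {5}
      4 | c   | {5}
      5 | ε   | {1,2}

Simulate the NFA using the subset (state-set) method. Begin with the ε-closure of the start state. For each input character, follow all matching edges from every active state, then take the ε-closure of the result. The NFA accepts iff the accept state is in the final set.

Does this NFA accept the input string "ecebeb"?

Answer: ACCEPT

Steps:
S₀ = ε-closure({0}) = {0,2}
'e' @ 1: {3,4}
'c' @ 2: {1,2,5}  [accepting]
'e' @ 3: {3,4}
'b' @ 4: {1,2,5}  [accepting]
'e' @ 5: {3,4}
'b' @ 6: {1,2,5}  [accepting]
final: {1,2,5}; accept 1 in set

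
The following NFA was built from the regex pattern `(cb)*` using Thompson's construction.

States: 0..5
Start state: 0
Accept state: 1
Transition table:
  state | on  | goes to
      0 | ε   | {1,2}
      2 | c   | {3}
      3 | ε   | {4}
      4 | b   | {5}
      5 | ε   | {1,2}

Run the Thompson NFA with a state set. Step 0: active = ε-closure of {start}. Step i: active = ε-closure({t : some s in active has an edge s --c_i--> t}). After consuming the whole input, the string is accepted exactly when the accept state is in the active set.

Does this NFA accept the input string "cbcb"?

Answer: ACCEPT

Steps:
S₀ = ε-closure({0}) = {0,1,2}
'c' @ 1: {3,4}
'b' @ 2: {1,2,5}  ✓accept
'c' @ 3: {3,4}
'b' @ 4: {1,2,5}  ✓accept
final: {1,2,5}; accept 1 in set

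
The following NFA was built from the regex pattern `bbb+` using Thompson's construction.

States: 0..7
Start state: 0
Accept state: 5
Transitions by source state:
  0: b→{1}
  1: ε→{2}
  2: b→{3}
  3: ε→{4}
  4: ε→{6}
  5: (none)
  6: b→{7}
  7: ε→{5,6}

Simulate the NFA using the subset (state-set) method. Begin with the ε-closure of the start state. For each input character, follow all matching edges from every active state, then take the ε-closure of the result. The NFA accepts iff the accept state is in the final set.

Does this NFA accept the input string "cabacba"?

S₀ = ε-closure({0}) = {0}
'c' @ 1: {}  — dead — no transitions
rest 'abacba' ignored (set empty)
end set {} — state 5 not in

Answer: REJECT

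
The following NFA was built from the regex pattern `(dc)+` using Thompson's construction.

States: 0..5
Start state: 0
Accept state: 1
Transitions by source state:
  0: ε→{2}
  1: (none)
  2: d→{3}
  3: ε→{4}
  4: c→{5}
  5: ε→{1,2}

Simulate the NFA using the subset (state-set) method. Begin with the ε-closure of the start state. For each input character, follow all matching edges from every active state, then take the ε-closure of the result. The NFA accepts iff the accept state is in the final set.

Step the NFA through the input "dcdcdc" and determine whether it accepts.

Answer: ACCEPT

Steps:
start: ε-closure({0}) = {0,2}
'd' @ 1: {3,4}
'c' @ 2: {1,2,5}  (accept∈set)
'd' @ 3: {3,4}
'c' @ 4: {1,2,5}  (accept∈set)
'd' @ 5: {3,4}
'c' @ 6: {1,2,5}  (accept∈set)
end set {1,2,5} — state 1 in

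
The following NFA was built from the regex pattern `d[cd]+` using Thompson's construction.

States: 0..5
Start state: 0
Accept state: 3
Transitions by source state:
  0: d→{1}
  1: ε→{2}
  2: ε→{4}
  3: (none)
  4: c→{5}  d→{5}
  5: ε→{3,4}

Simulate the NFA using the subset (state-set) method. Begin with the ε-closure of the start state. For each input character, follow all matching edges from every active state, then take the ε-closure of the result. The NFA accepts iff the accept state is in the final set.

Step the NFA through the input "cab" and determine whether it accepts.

S₀ = ε-closure({0}) = {0}
'c' @ 1: {}  — dead — no transitions
rest 'ab' ignored (set empty)
after full input: {}  (accept=3 not in)

Answer: REJECT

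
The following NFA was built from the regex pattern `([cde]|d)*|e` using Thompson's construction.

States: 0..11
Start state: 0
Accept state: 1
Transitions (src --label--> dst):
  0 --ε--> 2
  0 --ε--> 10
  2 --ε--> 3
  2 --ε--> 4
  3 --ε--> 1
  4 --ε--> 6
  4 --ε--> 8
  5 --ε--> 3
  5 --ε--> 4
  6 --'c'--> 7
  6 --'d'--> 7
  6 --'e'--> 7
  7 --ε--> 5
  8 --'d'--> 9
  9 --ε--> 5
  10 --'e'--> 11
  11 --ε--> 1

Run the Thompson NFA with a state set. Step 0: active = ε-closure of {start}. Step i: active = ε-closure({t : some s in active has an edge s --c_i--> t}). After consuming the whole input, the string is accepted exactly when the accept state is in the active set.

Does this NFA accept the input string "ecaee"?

Answer: REJECT

Trace:
initial (ε-close {0}): {0,1,2,3,4,6,8,10}
'e' @ 1: {1,3,4,5,6,7,8,11}  (accept∈set)
'c' @ 2: {1,3,4,5,6,7,8}  (accept∈set)
'a' @ 3: {}  — no active states
rest 'ee' ignored (set empty)
final: {}; accept 1 not in set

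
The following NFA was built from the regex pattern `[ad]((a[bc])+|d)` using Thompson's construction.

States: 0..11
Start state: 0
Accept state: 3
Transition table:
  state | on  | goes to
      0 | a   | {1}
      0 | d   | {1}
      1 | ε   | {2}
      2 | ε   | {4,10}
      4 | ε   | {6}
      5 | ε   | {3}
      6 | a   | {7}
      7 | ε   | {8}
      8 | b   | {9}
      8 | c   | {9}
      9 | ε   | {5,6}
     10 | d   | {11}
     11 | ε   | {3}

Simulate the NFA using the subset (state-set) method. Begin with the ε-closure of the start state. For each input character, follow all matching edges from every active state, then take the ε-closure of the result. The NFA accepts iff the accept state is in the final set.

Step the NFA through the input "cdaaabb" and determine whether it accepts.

initial (ε-close {0}): {0}
'c' @ 1: {}  — no active states
rest 'daaabb' ignored (set empty)
end set {} — state 3 not in

Answer: REJECT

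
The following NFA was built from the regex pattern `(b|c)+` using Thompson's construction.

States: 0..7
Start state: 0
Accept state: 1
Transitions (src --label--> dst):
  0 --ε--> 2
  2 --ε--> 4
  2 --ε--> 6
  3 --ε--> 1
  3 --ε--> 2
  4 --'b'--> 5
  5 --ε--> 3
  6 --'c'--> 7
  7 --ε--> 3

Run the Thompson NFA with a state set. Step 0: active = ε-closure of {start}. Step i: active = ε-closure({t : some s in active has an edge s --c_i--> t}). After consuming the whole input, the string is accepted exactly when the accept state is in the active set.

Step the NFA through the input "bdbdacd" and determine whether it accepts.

Answer: REJECT

Derivation:
S₀ = ε-closure({0}) = {0,2,4,6}
'b' @ 1: {1,2,3,4,5,6}  [accepting]
'd' @ 2: {}  — state set empty
rest 'bdacd' ignored (set empty)
after full input: {}  (accept=1 not in)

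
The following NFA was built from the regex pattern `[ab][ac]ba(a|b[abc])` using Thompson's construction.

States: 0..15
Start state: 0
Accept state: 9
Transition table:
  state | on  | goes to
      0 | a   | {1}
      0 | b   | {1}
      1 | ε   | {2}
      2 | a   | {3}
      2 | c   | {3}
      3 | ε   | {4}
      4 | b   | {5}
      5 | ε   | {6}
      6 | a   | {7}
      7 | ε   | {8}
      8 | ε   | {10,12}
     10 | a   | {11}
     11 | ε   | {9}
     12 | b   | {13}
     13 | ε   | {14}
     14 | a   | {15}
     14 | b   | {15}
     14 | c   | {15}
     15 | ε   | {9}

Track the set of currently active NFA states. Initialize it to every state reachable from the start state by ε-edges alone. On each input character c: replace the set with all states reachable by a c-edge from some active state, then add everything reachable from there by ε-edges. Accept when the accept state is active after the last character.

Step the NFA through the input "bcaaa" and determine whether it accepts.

S₀ = ε-closure({0}) = {0}
'b' @ 1: {1,2}
'c' @ 2: {3,4}
'a' @ 3: {}  — no active states
rest 'aa' ignored (set empty)
final: {}; accept 9 not in set

Answer: REJECT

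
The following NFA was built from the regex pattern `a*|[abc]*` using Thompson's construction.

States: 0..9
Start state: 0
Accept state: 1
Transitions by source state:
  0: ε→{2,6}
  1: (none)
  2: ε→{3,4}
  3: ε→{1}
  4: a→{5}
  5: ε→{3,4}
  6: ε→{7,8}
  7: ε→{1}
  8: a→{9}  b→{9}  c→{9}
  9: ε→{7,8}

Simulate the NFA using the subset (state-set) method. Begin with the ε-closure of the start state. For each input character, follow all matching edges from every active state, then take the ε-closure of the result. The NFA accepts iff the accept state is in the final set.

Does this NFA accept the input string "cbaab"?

initial (ε-close {0}): {0,1,2,3,4,6,7,8}
'c' @ 1: {1,7,8,9}  ✓accept
'b' @ 2: {1,7,8,9}  ✓accept
'a' @ 3: {1,7,8,9}  ✓accept
'a' @ 4: {1,7,8,9}  ✓accept
'b' @ 5: {1,7,8,9}  ✓accept
after full input: {1,7,8,9}  (accept=1 in)

Answer: ACCEPT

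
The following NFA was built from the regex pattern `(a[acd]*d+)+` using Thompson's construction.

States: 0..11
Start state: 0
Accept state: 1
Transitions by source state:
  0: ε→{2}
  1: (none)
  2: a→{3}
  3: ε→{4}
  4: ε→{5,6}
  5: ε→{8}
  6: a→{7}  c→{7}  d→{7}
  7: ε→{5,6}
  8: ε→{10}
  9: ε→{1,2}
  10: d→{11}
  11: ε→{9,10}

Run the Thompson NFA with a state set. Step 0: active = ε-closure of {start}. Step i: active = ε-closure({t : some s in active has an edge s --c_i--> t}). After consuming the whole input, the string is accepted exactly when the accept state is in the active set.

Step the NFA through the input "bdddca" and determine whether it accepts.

Answer: REJECT

Steps:
start: ε-closure({0}) = {0,2}
'b' @ 1: {}  — no active states
rest 'dddca' ignored (set empty)
final: {}; accept 1 not in set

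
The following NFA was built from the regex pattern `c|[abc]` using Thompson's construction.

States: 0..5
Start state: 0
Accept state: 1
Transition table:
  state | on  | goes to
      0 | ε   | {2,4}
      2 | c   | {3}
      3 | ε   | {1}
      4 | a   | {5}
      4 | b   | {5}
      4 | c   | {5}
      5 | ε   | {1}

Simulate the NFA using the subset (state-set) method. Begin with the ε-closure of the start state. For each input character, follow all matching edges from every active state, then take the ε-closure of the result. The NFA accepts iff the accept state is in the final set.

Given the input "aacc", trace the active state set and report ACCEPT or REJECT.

Answer: REJECT

Trace:
initial (ε-close {0}): {0,2,4}
'a' @ 1: {1,5}  ✓accept
'a' @ 2: {}  — state set empty
rest 'cc' ignored (set empty)
final: {}; accept 1 not in set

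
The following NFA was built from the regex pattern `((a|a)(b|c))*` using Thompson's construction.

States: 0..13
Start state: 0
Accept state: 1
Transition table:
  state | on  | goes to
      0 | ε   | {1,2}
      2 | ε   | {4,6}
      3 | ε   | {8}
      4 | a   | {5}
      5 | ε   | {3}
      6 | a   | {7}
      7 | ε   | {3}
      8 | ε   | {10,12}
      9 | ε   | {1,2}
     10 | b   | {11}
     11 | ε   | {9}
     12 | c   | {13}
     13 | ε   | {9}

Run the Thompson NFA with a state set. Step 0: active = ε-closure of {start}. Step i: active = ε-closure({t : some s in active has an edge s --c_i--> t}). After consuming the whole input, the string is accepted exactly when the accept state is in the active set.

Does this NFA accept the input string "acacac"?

start: ε-closure({0}) = {0,1,2,4,6}
'a' @ 1: {3,5,7,8,10,12}
'c' @ 2: {1,2,4,6,9,13}  ✓accept
'a' @ 3: {3,5,7,8,10,12}
'c' @ 4: {1,2,4,6,9,13}  ✓accept
'a' @ 5: {3,5,7,8,10,12}
'c' @ 6: {1,2,4,6,9,13}  ✓accept
final: {1,2,4,6,9,13}; accept 1 in set

Answer: ACCEPT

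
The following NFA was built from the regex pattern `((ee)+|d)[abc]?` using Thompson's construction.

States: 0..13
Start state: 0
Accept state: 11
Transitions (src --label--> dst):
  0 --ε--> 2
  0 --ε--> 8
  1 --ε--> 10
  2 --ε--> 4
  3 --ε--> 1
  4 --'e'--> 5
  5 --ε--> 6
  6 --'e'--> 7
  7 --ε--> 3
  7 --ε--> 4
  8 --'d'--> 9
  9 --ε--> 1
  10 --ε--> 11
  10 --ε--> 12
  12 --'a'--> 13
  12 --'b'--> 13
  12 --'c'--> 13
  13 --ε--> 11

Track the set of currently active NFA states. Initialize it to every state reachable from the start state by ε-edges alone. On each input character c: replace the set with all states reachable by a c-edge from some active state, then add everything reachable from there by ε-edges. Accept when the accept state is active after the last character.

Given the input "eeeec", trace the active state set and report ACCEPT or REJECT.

initial (ε-close {0}): {0,2,4,8}
'e' @ 1: {5,6}
'e' @ 2: {1,3,4,7,10,11,12}  (accept∈set)
'e' @ 3: {5,6}
'e' @ 4: {1,3,4,7,10,11,12}  (accept∈set)
'c' @ 5: {11,13}  (accept∈set)
final: {11,13}; accept 11 in set

Answer: ACCEPT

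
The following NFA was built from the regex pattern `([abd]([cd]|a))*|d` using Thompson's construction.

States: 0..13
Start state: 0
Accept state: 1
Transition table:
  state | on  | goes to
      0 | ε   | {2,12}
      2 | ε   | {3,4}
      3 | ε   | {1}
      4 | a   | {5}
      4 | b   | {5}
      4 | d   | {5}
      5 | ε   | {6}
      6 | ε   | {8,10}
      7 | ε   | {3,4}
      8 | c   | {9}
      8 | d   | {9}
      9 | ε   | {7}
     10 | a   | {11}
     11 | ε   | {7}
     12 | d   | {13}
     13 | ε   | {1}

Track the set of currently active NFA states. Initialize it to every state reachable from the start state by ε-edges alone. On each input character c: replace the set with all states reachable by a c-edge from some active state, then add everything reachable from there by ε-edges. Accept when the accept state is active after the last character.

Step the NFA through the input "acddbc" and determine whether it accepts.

initial (ε-close {0}): {0,1,2,3,4,12}
'a' @ 1: {5,6,8,10}
'c' @ 2: {1,3,4,7,9}  ✓accept
'd' @ 3: {5,6,8,10}
'd' @ 4: {1,3,4,7,9}  ✓accept
'b' @ 5: {5,6,8,10}
'c' @ 6: {1,3,4,7,9}  ✓accept
after full input: {1,3,4,7,9}  (accept=1 in)

Answer: ACCEPT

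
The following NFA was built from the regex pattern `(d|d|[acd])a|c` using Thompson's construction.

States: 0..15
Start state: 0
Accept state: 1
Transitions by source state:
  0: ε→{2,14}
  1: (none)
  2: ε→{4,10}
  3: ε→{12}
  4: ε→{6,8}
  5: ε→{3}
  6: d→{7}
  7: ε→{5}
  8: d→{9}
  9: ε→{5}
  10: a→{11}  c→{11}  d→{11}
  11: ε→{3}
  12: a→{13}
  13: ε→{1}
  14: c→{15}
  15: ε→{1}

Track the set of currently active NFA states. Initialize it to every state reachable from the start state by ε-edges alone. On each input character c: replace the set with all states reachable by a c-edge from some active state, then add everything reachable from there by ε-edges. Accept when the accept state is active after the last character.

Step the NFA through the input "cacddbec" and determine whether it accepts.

start: ε-closure({0}) = {0,2,4,6,8,10,14}
'c' @ 1: {1,3,11,12,15}  ✓accept
'a' @ 2: {1,13}  ✓accept
'c' @ 3: {}  — no active states
rest 'ddbec' ignored (set empty)
after full input: {}  (accept=1 not in)

Answer: REJECT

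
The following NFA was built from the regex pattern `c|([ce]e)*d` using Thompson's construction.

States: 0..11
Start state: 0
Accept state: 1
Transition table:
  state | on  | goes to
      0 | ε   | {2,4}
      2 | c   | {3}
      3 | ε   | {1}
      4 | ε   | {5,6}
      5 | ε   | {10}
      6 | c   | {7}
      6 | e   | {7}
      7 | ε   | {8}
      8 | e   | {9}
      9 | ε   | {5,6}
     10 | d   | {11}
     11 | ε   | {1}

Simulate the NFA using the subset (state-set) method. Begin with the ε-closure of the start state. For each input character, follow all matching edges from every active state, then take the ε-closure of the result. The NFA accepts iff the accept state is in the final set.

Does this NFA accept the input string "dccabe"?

Answer: REJECT

Trace:
initial (ε-close {0}): {0,2,4,5,6,10}
'd' @ 1: {1,11}  [accepting]
'c' @ 2: {}  — state set empty
rest 'cabe' ignored (set empty)
final: {}; accept 1 not in set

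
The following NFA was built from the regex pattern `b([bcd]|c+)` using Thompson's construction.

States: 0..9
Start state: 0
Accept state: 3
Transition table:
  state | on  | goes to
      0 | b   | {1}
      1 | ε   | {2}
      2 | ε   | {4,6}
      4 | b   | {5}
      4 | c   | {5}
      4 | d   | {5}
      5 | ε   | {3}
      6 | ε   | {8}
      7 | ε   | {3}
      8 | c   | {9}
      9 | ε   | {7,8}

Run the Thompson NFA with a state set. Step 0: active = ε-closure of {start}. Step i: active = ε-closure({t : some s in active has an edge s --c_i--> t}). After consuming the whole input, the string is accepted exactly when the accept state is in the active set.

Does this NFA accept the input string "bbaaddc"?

Answer: REJECT

Derivation:
S₀ = ε-closure({0}) = {0}
'b' @ 1: {1,2,4,6,8}
'b' @ 2: {3,5}  (accept∈set)
'a' @ 3: {}  — state set empty
rest 'addc' ignored (set empty)
after full input: {}  (accept=3 not in)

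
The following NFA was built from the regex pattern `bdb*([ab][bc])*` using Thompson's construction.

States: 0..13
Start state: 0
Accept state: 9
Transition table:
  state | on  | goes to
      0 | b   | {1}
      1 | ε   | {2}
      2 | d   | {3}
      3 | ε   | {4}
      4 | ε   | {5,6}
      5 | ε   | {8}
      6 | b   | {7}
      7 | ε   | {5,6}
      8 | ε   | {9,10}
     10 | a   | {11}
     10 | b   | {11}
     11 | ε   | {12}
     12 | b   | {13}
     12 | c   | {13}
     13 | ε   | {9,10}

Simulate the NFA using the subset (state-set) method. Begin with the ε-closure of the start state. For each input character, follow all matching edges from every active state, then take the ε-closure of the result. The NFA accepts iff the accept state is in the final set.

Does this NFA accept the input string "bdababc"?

Answer: REJECT

Trace:
initial (ε-close {0}): {0}
'b' @ 1: {1,2}
'd' @ 2: {3,4,5,6,8,9,10}  ✓accept
'a' @ 3: {11,12}
'b' @ 4: {9,10,13}  ✓accept
'a' @ 5: {11,12}
'b' @ 6: {9,10,13}  ✓accept
'c' @ 7: {}  — dead — no transitions
after full input: {}  (accept=9 not in)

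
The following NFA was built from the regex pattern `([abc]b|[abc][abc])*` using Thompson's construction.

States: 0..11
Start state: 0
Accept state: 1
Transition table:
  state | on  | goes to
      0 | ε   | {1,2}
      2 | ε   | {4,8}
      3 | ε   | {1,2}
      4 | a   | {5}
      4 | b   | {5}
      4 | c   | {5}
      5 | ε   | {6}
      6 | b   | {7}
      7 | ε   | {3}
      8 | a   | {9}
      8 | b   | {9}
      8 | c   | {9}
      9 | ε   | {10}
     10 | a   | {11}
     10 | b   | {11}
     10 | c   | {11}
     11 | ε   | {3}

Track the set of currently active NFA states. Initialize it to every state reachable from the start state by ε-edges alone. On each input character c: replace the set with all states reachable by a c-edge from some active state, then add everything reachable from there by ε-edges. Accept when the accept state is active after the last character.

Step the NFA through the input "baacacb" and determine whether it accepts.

start: ε-closure({0}) = {0,1,2,4,8}
'b' @ 1: {5,6,9,10}
'a' @ 2: {1,2,3,4,8,11}  [accepting]
'a' @ 3: {5,6,9,10}
'c' @ 4: {1,2,3,4,8,11}  [accepting]
'a' @ 5: {5,6,9,10}
'c' @ 6: {1,2,3,4,8,11}  [accepting]
'b' @ 7: {5,6,9,10}
final: {5,6,9,10}; accept 1 not in set

Answer: REJECT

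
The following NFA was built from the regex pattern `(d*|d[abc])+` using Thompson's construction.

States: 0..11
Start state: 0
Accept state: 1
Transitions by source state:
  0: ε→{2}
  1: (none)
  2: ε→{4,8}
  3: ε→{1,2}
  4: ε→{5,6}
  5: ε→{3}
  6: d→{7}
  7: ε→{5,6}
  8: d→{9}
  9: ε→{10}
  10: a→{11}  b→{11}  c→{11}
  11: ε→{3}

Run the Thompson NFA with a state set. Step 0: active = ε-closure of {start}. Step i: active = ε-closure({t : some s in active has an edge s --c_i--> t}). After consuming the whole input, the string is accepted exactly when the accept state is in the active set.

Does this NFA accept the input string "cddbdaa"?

Answer: REJECT

Steps:
initial (ε-close {0}): {0,1,2,3,4,5,6,8}
'c' @ 1: {}  — no active states
rest 'ddbdaa' ignored (set empty)
after full input: {}  (accept=1 not in)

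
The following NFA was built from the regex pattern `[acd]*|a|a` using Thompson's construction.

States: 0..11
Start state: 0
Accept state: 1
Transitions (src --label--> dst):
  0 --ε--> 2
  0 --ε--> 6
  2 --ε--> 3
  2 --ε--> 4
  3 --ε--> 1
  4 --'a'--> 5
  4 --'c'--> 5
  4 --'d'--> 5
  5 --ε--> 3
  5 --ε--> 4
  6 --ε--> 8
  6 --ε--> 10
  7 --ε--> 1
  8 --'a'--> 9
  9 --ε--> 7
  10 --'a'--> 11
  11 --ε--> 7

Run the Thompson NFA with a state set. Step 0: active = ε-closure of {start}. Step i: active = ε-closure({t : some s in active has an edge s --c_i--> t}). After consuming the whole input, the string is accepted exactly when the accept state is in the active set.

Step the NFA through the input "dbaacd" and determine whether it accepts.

initial (ε-close {0}): {0,1,2,3,4,6,8,10}
'd' @ 1: {1,3,4,5}  ✓accept
'b' @ 2: {}  — state set empty
rest 'aacd' ignored (set empty)
end set {} — state 1 not in

Answer: REJECT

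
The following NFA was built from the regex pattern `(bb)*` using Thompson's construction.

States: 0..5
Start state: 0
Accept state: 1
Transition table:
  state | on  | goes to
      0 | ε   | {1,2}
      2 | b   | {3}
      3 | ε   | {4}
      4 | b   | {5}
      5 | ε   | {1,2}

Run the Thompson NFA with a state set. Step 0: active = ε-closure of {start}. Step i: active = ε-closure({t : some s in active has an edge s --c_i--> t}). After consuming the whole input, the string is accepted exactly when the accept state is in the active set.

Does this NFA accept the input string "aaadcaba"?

Answer: REJECT

Trace:
S₀ = ε-closure({0}) = {0,1,2}
'a' @ 1: {}  — no active states
rest 'aadcaba' ignored (set empty)
final: {}; accept 1 not in set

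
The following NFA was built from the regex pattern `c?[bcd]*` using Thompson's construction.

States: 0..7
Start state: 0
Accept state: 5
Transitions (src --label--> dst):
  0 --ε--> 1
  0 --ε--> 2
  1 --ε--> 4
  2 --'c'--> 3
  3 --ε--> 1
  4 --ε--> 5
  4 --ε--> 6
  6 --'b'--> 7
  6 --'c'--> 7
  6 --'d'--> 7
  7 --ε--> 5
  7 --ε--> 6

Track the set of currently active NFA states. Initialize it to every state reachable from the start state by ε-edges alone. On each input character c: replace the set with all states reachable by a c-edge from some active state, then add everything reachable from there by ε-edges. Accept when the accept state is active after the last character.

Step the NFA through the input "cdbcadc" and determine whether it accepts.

S₀ = ε-closure({0}) = {0,1,2,4,5,6}
'c' @ 1: {1,3,4,5,6,7}  (accept∈set)
'd' @ 2: {5,6,7}  (accept∈set)
'b' @ 3: {5,6,7}  (accept∈set)
'c' @ 4: {5,6,7}  (accept∈set)
'a' @ 5: {}  — dead — no transitions
rest 'dc' ignored (set empty)
final: {}; accept 5 not in set

Answer: REJECT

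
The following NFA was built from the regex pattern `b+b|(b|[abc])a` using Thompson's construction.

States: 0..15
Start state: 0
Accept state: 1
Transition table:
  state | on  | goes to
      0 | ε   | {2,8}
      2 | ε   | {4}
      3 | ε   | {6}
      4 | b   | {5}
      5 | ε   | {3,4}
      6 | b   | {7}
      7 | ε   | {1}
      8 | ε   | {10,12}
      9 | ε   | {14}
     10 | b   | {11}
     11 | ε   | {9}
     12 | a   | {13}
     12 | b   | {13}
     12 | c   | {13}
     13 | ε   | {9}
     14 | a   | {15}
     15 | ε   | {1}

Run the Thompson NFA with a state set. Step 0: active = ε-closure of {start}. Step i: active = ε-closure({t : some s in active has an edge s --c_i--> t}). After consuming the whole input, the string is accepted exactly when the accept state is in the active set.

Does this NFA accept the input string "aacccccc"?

Answer: REJECT

Steps:
S₀ = ε-closure({0}) = {0,2,4,8,10,12}
'a' @ 1: {9,13,14}
'a' @ 2: {1,15}  [accepting]
'c' @ 3: {}  — dead — no transitions
rest 'ccccc' ignored (set empty)
end set {} — state 1 not in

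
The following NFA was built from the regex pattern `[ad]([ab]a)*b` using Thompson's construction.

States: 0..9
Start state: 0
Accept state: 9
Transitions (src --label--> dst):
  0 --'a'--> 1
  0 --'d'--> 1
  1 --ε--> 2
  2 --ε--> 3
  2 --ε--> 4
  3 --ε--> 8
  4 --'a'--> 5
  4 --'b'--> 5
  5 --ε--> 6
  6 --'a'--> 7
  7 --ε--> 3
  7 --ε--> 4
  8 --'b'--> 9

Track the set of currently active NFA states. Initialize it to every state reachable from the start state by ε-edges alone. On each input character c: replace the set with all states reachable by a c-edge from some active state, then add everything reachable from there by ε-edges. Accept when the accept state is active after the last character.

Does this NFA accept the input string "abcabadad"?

S₀ = ε-closure({0}) = {0}
'a' @ 1: {1,2,3,4,8}
'b' @ 2: {5,6,9}  ✓accept
'c' @ 3: {}  — dead — no transitions
rest 'abadad' ignored (set empty)
final: {}; accept 9 not in set

Answer: REJECT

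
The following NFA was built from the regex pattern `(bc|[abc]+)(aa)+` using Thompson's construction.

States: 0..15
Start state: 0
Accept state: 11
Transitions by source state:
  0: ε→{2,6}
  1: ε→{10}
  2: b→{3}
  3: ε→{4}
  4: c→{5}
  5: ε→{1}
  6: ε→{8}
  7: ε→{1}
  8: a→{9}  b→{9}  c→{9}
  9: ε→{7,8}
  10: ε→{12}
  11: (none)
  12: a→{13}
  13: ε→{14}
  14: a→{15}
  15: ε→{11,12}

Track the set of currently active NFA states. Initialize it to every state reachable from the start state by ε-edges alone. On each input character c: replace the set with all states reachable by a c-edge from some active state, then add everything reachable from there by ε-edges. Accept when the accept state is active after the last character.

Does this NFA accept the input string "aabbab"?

start: ε-closure({0}) = {0,2,6,8}
'a' @ 1: {1,7,8,9,10,12}
'a' @ 2: {1,7,8,9,10,12,13,14}
'b' @ 3: {1,7,8,9,10,12}
'b' @ 4: {1,7,8,9,10,12}
'a' @ 5: {1,7,8,9,10,12,13,14}
'b' @ 6: {1,7,8,9,10,12}
final: {1,7,8,9,10,12}; accept 11 not in set

Answer: REJECT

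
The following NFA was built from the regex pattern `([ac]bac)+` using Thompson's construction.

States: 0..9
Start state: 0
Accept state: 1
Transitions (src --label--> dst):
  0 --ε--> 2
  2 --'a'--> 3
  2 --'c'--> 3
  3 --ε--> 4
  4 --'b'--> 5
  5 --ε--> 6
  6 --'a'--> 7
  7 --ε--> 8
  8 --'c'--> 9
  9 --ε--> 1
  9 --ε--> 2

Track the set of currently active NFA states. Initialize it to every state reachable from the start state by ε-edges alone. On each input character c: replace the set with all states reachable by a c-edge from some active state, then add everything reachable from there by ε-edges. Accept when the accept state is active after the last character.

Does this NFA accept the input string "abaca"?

initial (ε-close {0}): {0,2}
'a' @ 1: {3,4}
'b' @ 2: {5,6}
'a' @ 3: {7,8}
'c' @ 4: {1,2,9}  (accept∈set)
'a' @ 5: {3,4}
final: {3,4}; accept 1 not in set

Answer: REJECT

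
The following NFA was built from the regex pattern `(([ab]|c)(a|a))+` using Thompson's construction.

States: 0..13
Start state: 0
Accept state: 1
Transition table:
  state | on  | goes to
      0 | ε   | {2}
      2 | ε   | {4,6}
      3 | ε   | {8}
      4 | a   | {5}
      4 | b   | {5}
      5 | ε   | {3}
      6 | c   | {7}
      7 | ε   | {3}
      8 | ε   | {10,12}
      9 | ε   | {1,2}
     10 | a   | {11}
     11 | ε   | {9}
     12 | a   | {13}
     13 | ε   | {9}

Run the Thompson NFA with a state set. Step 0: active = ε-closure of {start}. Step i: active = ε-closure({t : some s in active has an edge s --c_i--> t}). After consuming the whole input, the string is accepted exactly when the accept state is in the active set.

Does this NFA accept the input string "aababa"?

start: ε-closure({0}) = {0,2,4,6}
'a' @ 1: {3,5,8,10,12}
'a' @ 2: {1,2,4,6,9,11,13}  [accepting]
'b' @ 3: {3,5,8,10,12}
'a' @ 4: {1,2,4,6,9,11,13}  [accepting]
'b' @ 5: {3,5,8,10,12}
'a' @ 6: {1,2,4,6,9,11,13}  [accepting]
after full input: {1,2,4,6,9,11,13}  (accept=1 in)

Answer: ACCEPT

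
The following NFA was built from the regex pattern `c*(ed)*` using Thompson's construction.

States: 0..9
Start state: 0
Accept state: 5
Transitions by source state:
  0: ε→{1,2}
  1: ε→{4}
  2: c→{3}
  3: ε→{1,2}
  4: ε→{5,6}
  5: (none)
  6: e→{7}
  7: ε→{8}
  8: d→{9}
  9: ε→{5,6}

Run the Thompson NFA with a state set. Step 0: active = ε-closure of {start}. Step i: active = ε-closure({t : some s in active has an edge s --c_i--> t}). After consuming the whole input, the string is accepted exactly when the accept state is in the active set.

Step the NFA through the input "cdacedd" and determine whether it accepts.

S₀ = ε-closure({0}) = {0,1,2,4,5,6}
'c' @ 1: {1,2,3,4,5,6}  [accepting]
'd' @ 2: {}  — state set empty
rest 'acedd' ignored (set empty)
final: {}; accept 5 not in set

Answer: REJECT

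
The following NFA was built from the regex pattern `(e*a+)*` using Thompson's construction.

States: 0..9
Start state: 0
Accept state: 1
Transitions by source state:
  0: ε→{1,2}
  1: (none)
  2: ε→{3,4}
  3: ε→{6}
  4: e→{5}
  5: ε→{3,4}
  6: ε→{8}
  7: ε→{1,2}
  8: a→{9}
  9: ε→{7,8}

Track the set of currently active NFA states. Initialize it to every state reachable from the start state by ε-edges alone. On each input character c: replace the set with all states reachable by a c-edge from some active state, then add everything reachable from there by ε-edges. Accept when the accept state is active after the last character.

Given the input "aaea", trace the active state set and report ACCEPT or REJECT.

start: ε-closure({0}) = {0,1,2,3,4,6,8}
'a' @ 1: {1,2,3,4,6,7,8,9}  ✓accept
'a' @ 2: {1,2,3,4,6,7,8,9}  ✓accept
'e' @ 3: {3,4,5,6,8}
'a' @ 4: {1,2,3,4,6,7,8,9}  ✓accept
final: {1,2,3,4,6,7,8,9}; accept 1 in set

Answer: ACCEPT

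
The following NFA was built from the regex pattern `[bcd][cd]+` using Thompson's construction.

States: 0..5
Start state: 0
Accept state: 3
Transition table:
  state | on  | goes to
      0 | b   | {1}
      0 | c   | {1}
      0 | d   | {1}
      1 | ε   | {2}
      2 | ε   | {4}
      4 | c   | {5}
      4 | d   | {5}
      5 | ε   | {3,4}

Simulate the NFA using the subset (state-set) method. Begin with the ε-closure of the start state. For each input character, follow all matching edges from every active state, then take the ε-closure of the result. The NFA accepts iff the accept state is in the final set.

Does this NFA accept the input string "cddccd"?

S₀ = ε-closure({0}) = {0}
'c' @ 1: {1,2,4}
'd' @ 2: {3,4,5}  [accepting]
'd' @ 3: {3,4,5}  [accepting]
'c' @ 4: {3,4,5}  [accepting]
'c' @ 5: {3,4,5}  [accepting]
'd' @ 6: {3,4,5}  [accepting]
end set {3,4,5} — state 3 in

Answer: ACCEPT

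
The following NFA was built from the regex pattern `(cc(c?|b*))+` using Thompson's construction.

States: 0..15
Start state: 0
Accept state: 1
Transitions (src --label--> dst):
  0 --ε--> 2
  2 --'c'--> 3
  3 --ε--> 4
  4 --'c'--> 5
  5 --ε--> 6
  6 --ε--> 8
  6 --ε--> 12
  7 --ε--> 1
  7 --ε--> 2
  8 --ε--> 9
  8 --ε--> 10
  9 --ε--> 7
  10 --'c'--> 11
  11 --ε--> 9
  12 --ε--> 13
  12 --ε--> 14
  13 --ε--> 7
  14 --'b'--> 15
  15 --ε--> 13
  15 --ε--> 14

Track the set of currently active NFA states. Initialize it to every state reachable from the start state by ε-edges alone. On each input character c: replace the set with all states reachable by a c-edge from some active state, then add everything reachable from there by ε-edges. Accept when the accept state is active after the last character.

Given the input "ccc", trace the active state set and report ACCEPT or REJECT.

start: ε-closure({0}) = {0,2}
'c' @ 1: {3,4}
'c' @ 2: {1,2,5,6,7,8,9,10,12,13,14}  (accept∈set)
'c' @ 3: {1,2,3,4,7,9,11}  (accept∈set)
after full input: {1,2,3,4,7,9,11}  (accept=1 in)

Answer: ACCEPT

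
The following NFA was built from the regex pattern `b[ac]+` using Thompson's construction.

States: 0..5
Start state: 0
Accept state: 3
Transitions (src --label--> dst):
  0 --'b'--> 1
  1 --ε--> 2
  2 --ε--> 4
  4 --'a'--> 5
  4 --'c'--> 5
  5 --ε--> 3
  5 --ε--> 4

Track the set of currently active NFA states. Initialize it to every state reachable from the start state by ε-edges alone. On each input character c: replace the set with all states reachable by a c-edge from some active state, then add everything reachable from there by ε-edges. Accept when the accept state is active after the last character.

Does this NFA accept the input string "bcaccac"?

Answer: ACCEPT

Trace:
S₀ = ε-closure({0}) = {0}
'b' @ 1: {1,2,4}
'c' @ 2: {3,4,5}  (accept∈set)
'a' @ 3: {3,4,5}  (accept∈set)
'c' @ 4: {3,4,5}  (accept∈set)
'c' @ 5: {3,4,5}  (accept∈set)
'a' @ 6: {3,4,5}  (accept∈set)
'c' @ 7: {3,4,5}  (accept∈set)
final: {3,4,5}; accept 3 in set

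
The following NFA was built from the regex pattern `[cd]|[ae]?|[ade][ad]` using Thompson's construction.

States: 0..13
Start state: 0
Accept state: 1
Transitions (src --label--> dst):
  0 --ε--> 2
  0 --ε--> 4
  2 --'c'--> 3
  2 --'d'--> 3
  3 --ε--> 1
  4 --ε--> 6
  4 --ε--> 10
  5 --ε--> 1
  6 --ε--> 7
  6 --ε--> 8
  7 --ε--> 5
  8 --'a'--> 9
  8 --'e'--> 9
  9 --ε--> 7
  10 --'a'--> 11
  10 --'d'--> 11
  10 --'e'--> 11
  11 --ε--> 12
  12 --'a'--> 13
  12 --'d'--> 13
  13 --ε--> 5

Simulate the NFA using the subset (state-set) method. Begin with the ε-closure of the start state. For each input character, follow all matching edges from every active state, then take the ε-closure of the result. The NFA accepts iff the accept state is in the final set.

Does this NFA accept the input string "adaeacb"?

Answer: REJECT

Steps:
start: ε-closure({0}) = {0,1,2,4,5,6,7,8,10}
'a' @ 1: {1,5,7,9,11,12}  ✓accept
'd' @ 2: {1,5,13}  ✓accept
'a' @ 3: {}  — no active states
rest 'eacb' ignored (set empty)
after full input: {}  (accept=1 not in)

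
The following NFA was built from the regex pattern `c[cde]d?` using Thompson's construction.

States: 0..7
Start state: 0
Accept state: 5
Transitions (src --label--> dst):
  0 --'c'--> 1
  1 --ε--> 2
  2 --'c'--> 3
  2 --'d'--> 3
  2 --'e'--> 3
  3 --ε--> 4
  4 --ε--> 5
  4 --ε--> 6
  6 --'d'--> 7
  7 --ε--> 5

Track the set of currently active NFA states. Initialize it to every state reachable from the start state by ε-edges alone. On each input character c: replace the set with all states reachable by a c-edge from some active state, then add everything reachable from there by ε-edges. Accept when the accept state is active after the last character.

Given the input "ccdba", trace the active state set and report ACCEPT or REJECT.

initial (ε-close {0}): {0}
'c' @ 1: {1,2}
'c' @ 2: {3,4,5,6}  (accept∈set)
'd' @ 3: {5,7}  (accept∈set)
'b' @ 4: {}  — no active states
rest 'a' ignored (set empty)
after full input: {}  (accept=5 not in)

Answer: REJECT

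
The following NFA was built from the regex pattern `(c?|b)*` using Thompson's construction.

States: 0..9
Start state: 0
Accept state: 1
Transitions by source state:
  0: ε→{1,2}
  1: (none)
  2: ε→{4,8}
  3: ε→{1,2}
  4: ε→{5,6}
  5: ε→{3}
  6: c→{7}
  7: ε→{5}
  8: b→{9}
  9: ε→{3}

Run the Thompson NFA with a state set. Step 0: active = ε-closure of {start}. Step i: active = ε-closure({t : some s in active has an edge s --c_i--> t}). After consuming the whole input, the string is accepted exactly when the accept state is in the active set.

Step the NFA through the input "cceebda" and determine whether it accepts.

Answer: REJECT

Trace:
start: ε-closure({0}) = {0,1,2,3,4,5,6,8}
'c' @ 1: {1,2,3,4,5,6,7,8}  (accept∈set)
'c' @ 2: {1,2,3,4,5,6,7,8}  (accept∈set)
'e' @ 3: {}  — no active states
rest 'ebda' ignored (set empty)
final: {}; accept 1 not in set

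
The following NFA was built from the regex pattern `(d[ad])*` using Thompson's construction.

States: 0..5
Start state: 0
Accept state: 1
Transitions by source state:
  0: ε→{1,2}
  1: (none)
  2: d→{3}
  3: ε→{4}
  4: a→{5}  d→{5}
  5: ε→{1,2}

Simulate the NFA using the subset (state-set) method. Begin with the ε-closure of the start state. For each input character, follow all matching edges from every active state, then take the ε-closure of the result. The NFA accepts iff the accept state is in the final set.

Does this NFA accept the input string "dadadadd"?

Answer: ACCEPT

Derivation:
S₀ = ε-closure({0}) = {0,1,2}
'd' @ 1: {3,4}
'a' @ 2: {1,2,5}  [accepting]
'd' @ 3: {3,4}
'a' @ 4: {1,2,5}  [accepting]
'd' @ 5: {3,4}
'a' @ 6: {1,2,5}  [accepting]
'd' @ 7: {3,4}
'd' @ 8: {1,2,5}  [accepting]
end set {1,2,5} — state 1 in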